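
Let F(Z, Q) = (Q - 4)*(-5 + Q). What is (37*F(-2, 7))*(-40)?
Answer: -8880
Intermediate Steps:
F(Z, Q) = (-5 + Q)*(-4 + Q) (F(Z, Q) = (-4 + Q)*(-5 + Q) = (-5 + Q)*(-4 + Q))
(37*F(-2, 7))*(-40) = (37*(20 + 7**2 - 9*7))*(-40) = (37*(20 + 49 - 63))*(-40) = (37*6)*(-40) = 222*(-40) = -8880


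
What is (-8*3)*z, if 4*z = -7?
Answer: 42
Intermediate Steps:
z = -7/4 (z = (1/4)*(-7) = -7/4 ≈ -1.7500)
(-8*3)*z = -8*3*(-7/4) = -24*(-7/4) = 42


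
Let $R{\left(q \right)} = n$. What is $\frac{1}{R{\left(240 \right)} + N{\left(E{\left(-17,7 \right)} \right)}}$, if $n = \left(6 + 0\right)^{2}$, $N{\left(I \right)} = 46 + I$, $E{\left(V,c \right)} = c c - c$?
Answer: $\frac{1}{124} \approx 0.0080645$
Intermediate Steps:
$E{\left(V,c \right)} = c^{2} - c$
$n = 36$ ($n = 6^{2} = 36$)
$R{\left(q \right)} = 36$
$\frac{1}{R{\left(240 \right)} + N{\left(E{\left(-17,7 \right)} \right)}} = \frac{1}{36 + \left(46 + 7 \left(-1 + 7\right)\right)} = \frac{1}{36 + \left(46 + 7 \cdot 6\right)} = \frac{1}{36 + \left(46 + 42\right)} = \frac{1}{36 + 88} = \frac{1}{124}$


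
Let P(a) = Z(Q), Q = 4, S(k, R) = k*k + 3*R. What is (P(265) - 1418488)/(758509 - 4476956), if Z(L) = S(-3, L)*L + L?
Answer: 1418400/3718447 ≈ 0.38145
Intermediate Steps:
S(k, R) = k² + 3*R
Z(L) = L + L*(9 + 3*L) (Z(L) = ((-3)² + 3*L)*L + L = (9 + 3*L)*L + L = L*(9 + 3*L) + L = L + L*(9 + 3*L))
P(a) = 88 (P(a) = 4*(10 + 3*4) = 4*(10 + 12) = 4*22 = 88)
(P(265) - 1418488)/(758509 - 4476956) = (88 - 1418488)/(758509 - 4476956) = -1418400/(-3718447) = -1418400*(-1/3718447) = 1418400/3718447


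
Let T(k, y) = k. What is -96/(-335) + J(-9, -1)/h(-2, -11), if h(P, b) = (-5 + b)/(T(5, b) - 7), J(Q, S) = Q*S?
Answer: 3783/2680 ≈ 1.4116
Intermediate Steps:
h(P, b) = 5/2 - b/2 (h(P, b) = (-5 + b)/(5 - 7) = (-5 + b)/(-2) = (-5 + b)*(-½) = 5/2 - b/2)
-96/(-335) + J(-9, -1)/h(-2, -11) = -96/(-335) + (-9*(-1))/(5/2 - ½*(-11)) = -96*(-1/335) + 9/(5/2 + 11/2) = 96/335 + 9/8 = 3783/2680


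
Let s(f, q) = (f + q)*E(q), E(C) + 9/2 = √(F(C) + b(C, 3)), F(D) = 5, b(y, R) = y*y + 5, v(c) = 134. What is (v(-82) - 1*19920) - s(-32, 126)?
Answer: -19363 - 1222*√94 ≈ -31211.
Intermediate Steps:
b(y, R) = 5 + y² (b(y, R) = y² + 5 = 5 + y²)
E(C) = -9/2 + √(10 + C²) (E(C) = -9/2 + √(5 + (5 + C²)) = -9/2 + √(10 + C²))
s(f, q) = (-9/2 + √(10 + q²))*(f + q) (s(f, q) = (f + q)*(-9/2 + √(10 + q²)) = (-9/2 + √(10 + q²))*(f + q))
(v(-82) - 1*19920) - s(-32, 126) = (134 - 1*19920) - (-9 + 2*√(10 + 126²))*(-32 + 126)/2 = (134 - 19920) - (-9 + 2*√(10 + 15876))*94/2 = -19786 - (-9 + 2*√15886)*94/2 = -19786 - (-9 + 2*(13*√94))*94/2 = -19786 - (-9 + 26*√94)*94/2 = -19786 - (-423 + 1222*√94) = -19786 + (423 - 1222*√94) = -19363 - 1222*√94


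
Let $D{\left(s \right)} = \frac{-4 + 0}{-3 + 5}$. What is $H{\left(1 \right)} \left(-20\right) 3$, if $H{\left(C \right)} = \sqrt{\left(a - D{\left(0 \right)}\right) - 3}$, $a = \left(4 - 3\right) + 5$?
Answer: $- 60 \sqrt{5} \approx -134.16$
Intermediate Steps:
$D{\left(s \right)} = -2$ ($D{\left(s \right)} = - \frac{4}{2} = \left(-4\right) \frac{1}{2} = -2$)
$a = 6$ ($a = 1 + 5 = 6$)
$H{\left(C \right)} = \sqrt{5}$ ($H{\left(C \right)} = \sqrt{\left(6 - -2\right) - 3} = \sqrt{\left(6 + 2\right) - 3} = \sqrt{8 - 3} = \sqrt{5}$)
$H{\left(1 \right)} \left(-20\right) 3 = \sqrt{5} \left(-20\right) 3 = - 20 \sqrt{5} \cdot 3 = - 60 \sqrt{5}$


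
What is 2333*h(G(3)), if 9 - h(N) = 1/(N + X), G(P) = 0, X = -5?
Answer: 107318/5 ≈ 21464.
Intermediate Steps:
h(N) = 9 - 1/(-5 + N) (h(N) = 9 - 1/(N - 5) = 9 - 1/(-5 + N))
2333*h(G(3)) = 2333*((-46 + 9*0)/(-5 + 0)) = 2333*((-46 + 0)/(-5)) = 2333*(-1/5*(-46)) = 2333*(46/5) = 107318/5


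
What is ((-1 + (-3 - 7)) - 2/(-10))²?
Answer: 2916/25 ≈ 116.64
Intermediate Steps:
((-1 + (-3 - 7)) - 2/(-10))² = ((-1 - 10) - 2*(-⅒))² = (-11 + ⅕)² = (-54/5)² = 2916/25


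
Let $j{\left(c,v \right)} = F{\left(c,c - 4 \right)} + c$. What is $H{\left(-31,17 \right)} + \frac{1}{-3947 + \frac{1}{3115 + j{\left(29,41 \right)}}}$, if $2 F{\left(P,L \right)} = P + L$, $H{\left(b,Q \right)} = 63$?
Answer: $\frac{788500797}{12515936} \approx 63.0$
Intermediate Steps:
$F{\left(P,L \right)} = \frac{L}{2} + \frac{P}{2}$ ($F{\left(P,L \right)} = \frac{P + L}{2} = \frac{L + P}{2} = \frac{L}{2} + \frac{P}{2}$)
$j{\left(c,v \right)} = -2 + 2 c$ ($j{\left(c,v \right)} = \left(\frac{c - 4}{2} + \frac{c}{2}\right) + c = \left(\frac{-4 + c}{2} + \frac{c}{2}\right) + c = \left(\left(-2 + \frac{c}{2}\right) + \frac{c}{2}\right) + c = \left(-2 + c\right) + c = -2 + 2 c$)
$H{\left(-31,17 \right)} + \frac{1}{-3947 + \frac{1}{3115 + j{\left(29,41 \right)}}} = 63 + \frac{1}{-3947 + \frac{1}{3115 + \left(-2 + 2 \cdot 29\right)}} = 63 + \frac{1}{-3947 + \frac{1}{3115 + \left(-2 + 58\right)}} = 63 + \frac{1}{-3947 + \frac{1}{3115 + 56}} = 63 + \frac{1}{-3947 + \frac{1}{3171}} = 63 + \frac{1}{- \frac{12515936}{3171}} = 63 - \frac{3171}{12515936} = \frac{788500797}{12515936}$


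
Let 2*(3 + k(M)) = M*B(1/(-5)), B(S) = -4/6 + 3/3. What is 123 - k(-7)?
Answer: 763/6 ≈ 127.17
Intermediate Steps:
B(S) = ⅓ (B(S) = -4*⅙ + 3*(⅓) = -⅔ + 1 = ⅓)
k(M) = -3 + M/6 (k(M) = -3 + (M*(⅓))/2 = -3 + (M/3)/2 = -3 + M/6)
123 - k(-7) = 123 - (-3 + (⅙)*(-7)) = 123 - (-3 - 7/6) = 123 - 1*(-25/6) = 123 + 25/6 = 763/6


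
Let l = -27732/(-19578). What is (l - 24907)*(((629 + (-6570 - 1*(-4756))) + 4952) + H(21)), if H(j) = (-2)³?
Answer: -305482348521/3263 ≈ -9.3620e+7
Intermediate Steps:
H(j) = -8
l = 4622/3263 (l = -27732*(-1/19578) = 4622/3263 ≈ 1.4165)
(l - 24907)*(((629 + (-6570 - 1*(-4756))) + 4952) + H(21)) = (4622/3263 - 24907)*(((629 + (-6570 - 1*(-4756))) + 4952) - 8) = -81266919*(((629 + (-6570 + 4756)) + 4952) - 8)/3263 = -81266919*(((629 - 1814) + 4952) - 8)/3263 = -81266919*((-1185 + 4952) - 8)/3263 = -81266919*(3767 - 8)/3263 = -81266919/3263*3759 = -305482348521/3263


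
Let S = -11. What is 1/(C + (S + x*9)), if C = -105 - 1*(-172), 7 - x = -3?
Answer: 1/146 ≈ 0.0068493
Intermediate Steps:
x = 10 (x = 7 - 1*(-3) = 7 + 3 = 10)
C = 67 (C = -105 + 172 = 67)
1/(C + (S + x*9)) = 1/(67 + (-11 + 10*9)) = 1/(67 + (-11 + 90)) = 1/(67 + 79) = 1/146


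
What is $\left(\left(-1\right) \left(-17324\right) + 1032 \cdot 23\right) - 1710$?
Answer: $39350$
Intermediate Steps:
$\left(\left(-1\right) \left(-17324\right) + 1032 \cdot 23\right) - 1710 = \left(17324 + 23736\right) - 1710 = 41060 - 1710 = 39350$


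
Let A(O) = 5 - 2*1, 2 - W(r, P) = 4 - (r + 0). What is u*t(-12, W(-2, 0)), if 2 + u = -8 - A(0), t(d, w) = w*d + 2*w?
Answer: -520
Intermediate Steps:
W(r, P) = -2 + r (W(r, P) = 2 - (4 - (r + 0)) = 2 - (4 - r) = 2 + (-4 + r) = -2 + r)
t(d, w) = 2*w + d*w (t(d, w) = d*w + 2*w = 2*w + d*w)
A(O) = 3 (A(O) = 5 - 2 = 3)
u = -13 (u = -2 + (-8 - 1*3) = -2 + (-8 - 3) = -2 - 11 = -13)
u*t(-12, W(-2, 0)) = -13*(-2 - 2)*(2 - 12) = -(-52)*(-10) = -13*40 = -520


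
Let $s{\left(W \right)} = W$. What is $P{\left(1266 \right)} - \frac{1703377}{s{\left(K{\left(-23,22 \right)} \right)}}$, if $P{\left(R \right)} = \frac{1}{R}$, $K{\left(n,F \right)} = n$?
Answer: $\frac{2156475305}{29118} \approx 74060.0$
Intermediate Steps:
$P{\left(1266 \right)} - \frac{1703377}{s{\left(K{\left(-23,22 \right)} \right)}} = \frac{1}{1266} - \frac{1703377}{-23} = \frac{1}{1266} - - \frac{1703377}{23} = \frac{1}{1266} + \frac{1703377}{23} = \frac{2156475305}{29118}$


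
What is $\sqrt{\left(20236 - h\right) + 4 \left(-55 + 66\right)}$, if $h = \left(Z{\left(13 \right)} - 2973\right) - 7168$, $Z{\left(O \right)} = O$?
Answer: $2 \sqrt{7602} \approx 174.38$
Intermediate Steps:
$h = -10128$ ($h = \left(13 - 2973\right) - 7168 = -2960 - 7168 = -10128$)
$\sqrt{\left(20236 - h\right) + 4 \left(-55 + 66\right)} = \sqrt{\left(20236 - -10128\right) + 4 \left(-55 + 66\right)} = \sqrt{\left(20236 + 10128\right) + 4 \cdot 11} = \sqrt{30364 + 44} = \sqrt{30408} = 2 \sqrt{7602}$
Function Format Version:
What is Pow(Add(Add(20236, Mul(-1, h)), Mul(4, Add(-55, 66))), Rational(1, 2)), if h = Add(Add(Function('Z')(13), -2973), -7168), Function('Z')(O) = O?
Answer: Mul(2, Pow(7602, Rational(1, 2))) ≈ 174.38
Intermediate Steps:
h = -10128 (h = Add(Add(13, -2973), -7168) = Add(-2960, -7168) = -10128)
Pow(Add(Add(20236, Mul(-1, h)), Mul(4, Add(-55, 66))), Rational(1, 2)) = Pow(Add(Add(20236, Mul(-1, -10128)), Mul(4, Add(-55, 66))), Rational(1, 2)) = Pow(Add(Add(20236, 10128), Mul(4, 11)), Rational(1, 2)) = Pow(Add(30364, 44), Rational(1, 2)) = Pow(30408, Rational(1, 2)) = Mul(2, Pow(7602, Rational(1, 2)))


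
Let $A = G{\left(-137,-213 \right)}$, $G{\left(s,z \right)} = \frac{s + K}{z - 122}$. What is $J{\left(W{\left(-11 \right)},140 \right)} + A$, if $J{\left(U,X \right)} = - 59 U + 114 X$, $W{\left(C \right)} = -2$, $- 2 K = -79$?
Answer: $\frac{2154491}{134} \approx 16078.0$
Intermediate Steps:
$K = \frac{79}{2}$ ($K = \left(- \frac{1}{2}\right) \left(-79\right) = \frac{79}{2} \approx 39.5$)
$G{\left(s,z \right)} = \frac{\frac{79}{2} + s}{-122 + z}$ ($G{\left(s,z \right)} = \frac{s + \frac{79}{2}}{z - 122} = \frac{\frac{79}{2} + s}{-122 + z}$)
$A = \frac{39}{134}$ ($A = \frac{\frac{79}{2} - 137}{-122 - 213} = \frac{1}{-335} \left(- \frac{195}{2}\right) = \left(- \frac{1}{335}\right) \left(- \frac{195}{2}\right) = \frac{39}{134} \approx 0.29104$)
$J{\left(W{\left(-11 \right)},140 \right)} + A = \left(\left(-59\right) \left(-2\right) + 114 \cdot 140\right) + \frac{39}{134} = \left(118 + 15960\right) + \frac{39}{134} = 16078 + \frac{39}{134} = \frac{2154491}{134}$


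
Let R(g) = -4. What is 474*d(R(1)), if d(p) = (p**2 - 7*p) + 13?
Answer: 27018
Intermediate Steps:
d(p) = 13 + p**2 - 7*p
474*d(R(1)) = 474*(13 + (-4)**2 - 7*(-4)) = 474*(13 + 16 + 28) = 474*57 = 27018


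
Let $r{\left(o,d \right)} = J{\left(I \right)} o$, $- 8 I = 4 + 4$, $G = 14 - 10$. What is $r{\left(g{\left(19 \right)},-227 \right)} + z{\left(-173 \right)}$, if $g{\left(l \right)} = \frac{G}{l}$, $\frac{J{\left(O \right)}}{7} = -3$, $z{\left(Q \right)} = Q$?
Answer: $- \frac{3371}{19} \approx -177.42$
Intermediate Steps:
$G = 4$
$I = -1$ ($I = - \frac{4 + 4}{8} = \left(- \frac{1}{8}\right) 8 = -1$)
$J{\left(O \right)} = -21$ ($J{\left(O \right)} = 7 \left(-3\right) = -21$)
$g{\left(l \right)} = \frac{4}{l}$
$r{\left(o,d \right)} = - 21 o$
$r{\left(g{\left(19 \right)},-227 \right)} + z{\left(-173 \right)} = - 21 \cdot \frac{4}{19} - 173 = - 21 \cdot 4 \cdot \frac{1}{19} - 173 = \left(-21\right) \frac{4}{19} - 173 = - \frac{84}{19} - 173 = - \frac{3371}{19}$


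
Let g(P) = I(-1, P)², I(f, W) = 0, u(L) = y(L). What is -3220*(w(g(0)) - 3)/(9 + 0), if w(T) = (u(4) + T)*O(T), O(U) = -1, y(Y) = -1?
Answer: 6440/9 ≈ 715.56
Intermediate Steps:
u(L) = -1
g(P) = 0 (g(P) = 0² = 0)
w(T) = 1 - T (w(T) = (-1 + T)*(-1) = 1 - T)
-3220*(w(g(0)) - 3)/(9 + 0) = -3220*((1 - 1*0) - 3)/(9 + 0) = -3220*((1 + 0) - 3)/9 = -3220*(1 - 3)/9 = -(-6440)/9 = -3220*(-2/9) = 6440/9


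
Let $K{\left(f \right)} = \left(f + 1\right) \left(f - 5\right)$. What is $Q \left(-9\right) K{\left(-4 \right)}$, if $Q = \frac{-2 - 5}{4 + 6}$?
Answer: $\frac{1701}{10} \approx 170.1$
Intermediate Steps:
$K{\left(f \right)} = \left(1 + f\right) \left(-5 + f\right)$
$Q = - \frac{7}{10} \approx -0.7$
$Q \left(-9\right) K{\left(-4 \right)} = \left(- \frac{7}{10}\right) \left(-9\right) \left(-5 + \left(-4\right)^{2} - -16\right) = \frac{63 \left(-5 + 16 + 16\right)}{10} = \frac{63}{10} \cdot 27 = \frac{1701}{10}$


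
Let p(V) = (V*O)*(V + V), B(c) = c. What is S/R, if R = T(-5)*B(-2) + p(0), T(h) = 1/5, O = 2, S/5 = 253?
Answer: -6325/2 ≈ -3162.5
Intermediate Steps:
S = 1265 (S = 5*253 = 1265)
T(h) = ⅕
p(V) = 4*V² (p(V) = (V*2)*(V + V) = (2*V)*(2*V) = 4*V²)
R = -⅖ (R = (⅕)*(-2) + 4*0² = -⅖ + 4*0 = -⅖ + 0 = -⅖ ≈ -0.40000)
S/R = 1265/(-⅖) = 1265*(-5/2) = -6325/2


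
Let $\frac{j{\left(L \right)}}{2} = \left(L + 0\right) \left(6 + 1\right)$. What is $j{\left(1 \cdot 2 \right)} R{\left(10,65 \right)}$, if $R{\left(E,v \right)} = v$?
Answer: $1820$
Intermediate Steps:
$j{\left(L \right)} = 14 L$ ($j{\left(L \right)} = 2 \left(L + 0\right) \left(6 + 1\right) = 2 L 7 = 2 \cdot 7 L = 14 L$)
$j{\left(1 \cdot 2 \right)} R{\left(10,65 \right)} = 14 \cdot 1 \cdot 2 \cdot 65 = 14 \cdot 2 \cdot 65 = 28 \cdot 65 = 1820$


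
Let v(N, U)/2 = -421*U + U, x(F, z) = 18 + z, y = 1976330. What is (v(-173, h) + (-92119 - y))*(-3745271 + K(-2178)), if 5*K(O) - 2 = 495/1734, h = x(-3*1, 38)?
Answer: 22897697256718941/2890 ≈ 7.9231e+12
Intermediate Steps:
h = 56 (h = 18 + 38 = 56)
K(O) = 1321/2890 (K(O) = ⅖ + (495/1734)/5 = ⅖ + (495*(1/1734))/5 = ⅖ + (⅕)*(165/578) = ⅖ + 33/578 = 1321/2890)
v(N, U) = -840*U (v(N, U) = 2*(-421*U + U) = 2*(-420*U) = -840*U)
(v(-173, h) + (-92119 - y))*(-3745271 + K(-2178)) = (-840*56 + (-92119 - 1*1976330))*(-3745271 + 1321/2890) = (-47040 + (-92119 - 1976330))*(-10823831869/2890) = (-47040 - 2068449)*(-10823831869/2890) = -2115489*(-10823831869/2890) = 22897697256718941/2890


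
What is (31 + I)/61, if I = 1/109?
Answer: 3380/6649 ≈ 0.50835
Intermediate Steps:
I = 1/109 ≈ 0.0091743
(31 + I)/61 = (31 + 1/109)/61 = (1/61)*(3380/109) = 3380/6649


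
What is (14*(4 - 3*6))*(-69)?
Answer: 13524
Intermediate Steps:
(14*(4 - 3*6))*(-69) = (14*(4 - 18))*(-69) = (14*(-14))*(-69) = -196*(-69) = 13524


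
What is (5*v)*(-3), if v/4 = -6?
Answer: 360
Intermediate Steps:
v = -24 (v = 4*(-6) = -24)
(5*v)*(-3) = (5*(-24))*(-3) = -120*(-3) = 360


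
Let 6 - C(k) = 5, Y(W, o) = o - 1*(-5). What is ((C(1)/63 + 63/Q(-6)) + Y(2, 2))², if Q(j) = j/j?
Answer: 19456921/3969 ≈ 4902.2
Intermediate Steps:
Y(W, o) = 5 + o (Y(W, o) = o + 5 = 5 + o)
Q(j) = 1
C(k) = 1 (C(k) = 6 - 1*5 = 6 - 5 = 1)
((C(1)/63 + 63/Q(-6)) + Y(2, 2))² = ((1/63 + 63/1) + (5 + 2))² = ((1*(1/63) + 63*1) + 7)² = ((1/63 + 63) + 7)² = (3970/63 + 7)² = (4411/63)² = 19456921/3969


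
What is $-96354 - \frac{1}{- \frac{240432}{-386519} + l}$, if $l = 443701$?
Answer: $- \frac{16524624980449373}{171499107251} \approx -96354.0$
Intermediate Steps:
$-96354 - \frac{1}{- \frac{240432}{-386519} + l} = -96354 - \frac{1}{- \frac{240432}{-386519} + 443701} = -96354 - \frac{1}{\left(-240432\right) \left(- \frac{1}{386519}\right) + 443701} = -96354 - \frac{1}{\frac{240432}{386519} + 443701} = -96354 - \frac{1}{\frac{171499107251}{386519}} = -96354 - \frac{386519}{171499107251} = - \frac{16524624980449373}{171499107251}$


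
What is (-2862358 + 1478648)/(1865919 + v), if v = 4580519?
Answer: -691855/3223219 ≈ -0.21465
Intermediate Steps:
(-2862358 + 1478648)/(1865919 + v) = (-2862358 + 1478648)/(1865919 + 4580519) = -1383710/6446438 = -1383710*1/6446438 = -691855/3223219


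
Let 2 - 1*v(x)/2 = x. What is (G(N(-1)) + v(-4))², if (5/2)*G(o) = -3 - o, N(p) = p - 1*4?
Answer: 4096/25 ≈ 163.84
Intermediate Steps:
v(x) = 4 - 2*x
N(p) = -4 + p (N(p) = p - 4 = -4 + p)
G(o) = -6/5 - 2*o/5 (G(o) = 2*(-3 - o)/5 = -6/5 - 2*o/5)
(G(N(-1)) + v(-4))² = ((-6/5 - 2*(-4 - 1)/5) + (4 - 2*(-4)))² = ((-6/5 - ⅖*(-5)) + (4 + 8))² = ((-6/5 + 2) + 12)² = (⅘ + 12)² = (64/5)² = 4096/25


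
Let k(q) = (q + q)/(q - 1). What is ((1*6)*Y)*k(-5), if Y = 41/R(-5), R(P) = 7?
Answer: 410/7 ≈ 58.571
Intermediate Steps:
Y = 41/7 ≈ 5.8571
k(q) = 2*q/(-1 + q) (k(q) = (2*q)/(-1 + q) = 2*q/(-1 + q))
((1*6)*Y)*k(-5) = ((1*6)*(41/7))*(2*(-5)/(-1 - 5)) = (6*(41/7))*(2*(-5)/(-6)) = 246*(2*(-5)*(-⅙))/7 = (246/7)*(5/3) = 410/7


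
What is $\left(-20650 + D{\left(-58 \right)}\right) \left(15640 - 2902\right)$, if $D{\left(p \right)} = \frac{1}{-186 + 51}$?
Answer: $- \frac{11836790746}{45} \approx -2.6304 \cdot 10^{8}$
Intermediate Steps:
$D{\left(p \right)} = - \frac{1}{135}$ ($D{\left(p \right)} = \frac{1}{-135} = - \frac{1}{135}$)
$\left(-20650 + D{\left(-58 \right)}\right) \left(15640 - 2902\right) = \left(-20650 - \frac{1}{135}\right) \left(15640 - 2902\right) = \left(- \frac{2787751}{135}\right) 12738 = - \frac{11836790746}{45}$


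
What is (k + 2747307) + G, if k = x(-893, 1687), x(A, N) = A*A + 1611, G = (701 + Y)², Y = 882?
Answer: 6052256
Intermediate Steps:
G = 2505889 (G = (701 + 882)² = 1583² = 2505889)
x(A, N) = 1611 + A² (x(A, N) = A² + 1611 = 1611 + A²)
k = 799060 (k = 1611 + (-893)² = 1611 + 797449 = 799060)
(k + 2747307) + G = (799060 + 2747307) + 2505889 = 3546367 + 2505889 = 6052256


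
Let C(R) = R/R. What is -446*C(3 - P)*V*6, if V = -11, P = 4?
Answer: 29436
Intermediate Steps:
C(R) = 1
-446*C(3 - P)*V*6 = -446*1*(-11)*6 = -(-4906)*6 = -446*(-66) = 29436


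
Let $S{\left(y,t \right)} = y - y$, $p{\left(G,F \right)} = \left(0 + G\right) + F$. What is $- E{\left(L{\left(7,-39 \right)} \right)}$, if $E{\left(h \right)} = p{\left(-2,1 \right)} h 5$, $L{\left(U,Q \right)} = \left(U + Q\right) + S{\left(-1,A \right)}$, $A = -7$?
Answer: $-160$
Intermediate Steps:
$p{\left(G,F \right)} = F + G$ ($p{\left(G,F \right)} = G + F = F + G$)
$S{\left(y,t \right)} = 0$
$L{\left(U,Q \right)} = Q + U$ ($L{\left(U,Q \right)} = \left(U + Q\right) + 0 = \left(Q + U\right) + 0 = Q + U$)
$E{\left(h \right)} = - 5 h$ ($E{\left(h \right)} = \left(1 - 2\right) h 5 = - h 5 = - 5 h$)
$- E{\left(L{\left(7,-39 \right)} \right)} = - \left(-5\right) \left(-39 + 7\right) = - \left(-5\right) \left(-32\right) = \left(-1\right) 160 = -160$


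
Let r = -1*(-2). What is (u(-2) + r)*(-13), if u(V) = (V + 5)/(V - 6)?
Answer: -169/8 ≈ -21.125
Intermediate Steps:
r = 2
u(V) = (5 + V)/(-6 + V)
(u(-2) + r)*(-13) = ((5 - 2)/(-6 - 2) + 2)*(-13) = (3/(-8) + 2)*(-13) = (-⅛*3 + 2)*(-13) = (-3/8 + 2)*(-13) = (13/8)*(-13) = -169/8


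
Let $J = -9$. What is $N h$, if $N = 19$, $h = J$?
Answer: $-171$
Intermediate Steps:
$h = -9$
$N h = 19 \left(-9\right) = -171$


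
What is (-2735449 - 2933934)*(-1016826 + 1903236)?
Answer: -5025397785030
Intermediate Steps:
(-2735449 - 2933934)*(-1016826 + 1903236) = -5669383*886410 = -5025397785030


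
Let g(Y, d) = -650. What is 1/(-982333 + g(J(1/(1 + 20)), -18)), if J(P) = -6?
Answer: -1/982983 ≈ -1.0173e-6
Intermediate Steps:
1/(-982333 + g(J(1/(1 + 20)), -18)) = 1/(-982333 - 650) = 1/(-982983) = -1/982983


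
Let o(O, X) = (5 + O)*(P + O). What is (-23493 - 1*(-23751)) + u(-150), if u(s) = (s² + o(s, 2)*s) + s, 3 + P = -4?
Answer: -3392142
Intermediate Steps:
P = -7 (P = -3 - 4 = -7)
o(O, X) = (-7 + O)*(5 + O) (o(O, X) = (5 + O)*(-7 + O) = (-7 + O)*(5 + O))
u(s) = s + s² + s*(-35 + s² - 2*s) (u(s) = (s² + (-35 + s² - 2*s)*s) + s = (s² + s*(-35 + s² - 2*s)) + s = s + s² + s*(-35 + s² - 2*s))
(-23493 - 1*(-23751)) + u(-150) = (-23493 - 1*(-23751)) - 150*(-34 + (-150)² - 1*(-150)) = (-23493 + 23751) - 150*(-34 + 22500 + 150) = 258 - 150*22616 = 258 - 3392400 = -3392142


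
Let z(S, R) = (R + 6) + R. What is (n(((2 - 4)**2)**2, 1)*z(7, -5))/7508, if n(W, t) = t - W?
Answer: 15/1877 ≈ 0.0079915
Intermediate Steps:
z(S, R) = 6 + 2*R (z(S, R) = (6 + R) + R = 6 + 2*R)
(n(((2 - 4)**2)**2, 1)*z(7, -5))/7508 = ((1 - ((2 - 4)**2)**2)*(6 + 2*(-5)))/7508 = ((1 - ((-2)**2)**2)*(6 - 10))*(1/7508) = ((1 - 1*4**2)*(-4))*(1/7508) = ((1 - 1*16)*(-4))*(1/7508) = ((1 - 16)*(-4))*(1/7508) = -15*(-4)*(1/7508) = 60*(1/7508) = 15/1877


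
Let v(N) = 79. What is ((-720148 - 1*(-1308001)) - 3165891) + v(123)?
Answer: -2577959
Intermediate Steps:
((-720148 - 1*(-1308001)) - 3165891) + v(123) = ((-720148 - 1*(-1308001)) - 3165891) + 79 = ((-720148 + 1308001) - 3165891) + 79 = (587853 - 3165891) + 79 = -2578038 + 79 = -2577959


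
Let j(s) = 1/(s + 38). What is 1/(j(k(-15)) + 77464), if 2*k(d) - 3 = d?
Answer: 32/2478849 ≈ 1.2909e-5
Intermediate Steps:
k(d) = 3/2 + d/2
j(s) = 1/(38 + s)
1/(j(k(-15)) + 77464) = 1/(1/(38 + (3/2 + (1/2)*(-15))) + 77464) = 1/(1/(38 + (3/2 - 15/2)) + 77464) = 1/(1/(38 - 6) + 77464) = 1/(1/32 + 77464) = 1/(2478849/32) = 32/2478849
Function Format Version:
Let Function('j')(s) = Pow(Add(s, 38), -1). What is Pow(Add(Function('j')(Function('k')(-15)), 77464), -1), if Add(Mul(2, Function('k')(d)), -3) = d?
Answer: Rational(32, 2478849) ≈ 1.2909e-5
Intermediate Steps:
Function('k')(d) = Add(Rational(3, 2), Mul(Rational(1, 2), d))
Function('j')(s) = Pow(Add(38, s), -1)
Pow(Add(Function('j')(Function('k')(-15)), 77464), -1) = Pow(Add(Pow(Add(38, Add(Rational(3, 2), Mul(Rational(1, 2), -15))), -1), 77464), -1) = Pow(Add(Pow(Add(38, Add(Rational(3, 2), Rational(-15, 2))), -1), 77464), -1) = Pow(Add(Pow(Add(38, -6), -1), 77464), -1) = Pow(Add(Pow(32, -1), 77464), -1) = Pow(Add(Rational(1, 32), 77464), -1) = Pow(Rational(2478849, 32), -1) = Rational(32, 2478849)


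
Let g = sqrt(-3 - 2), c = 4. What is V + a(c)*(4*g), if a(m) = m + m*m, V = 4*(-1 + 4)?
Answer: 12 + 80*I*sqrt(5) ≈ 12.0 + 178.89*I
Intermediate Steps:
V = 12 (V = 4*3 = 12)
g = I*sqrt(5) (g = sqrt(-5) = I*sqrt(5) ≈ 2.2361*I)
a(m) = m + m**2
V + a(c)*(4*g) = 12 + (4*(1 + 4))*(4*(I*sqrt(5))) = 12 + (4*5)*(4*I*sqrt(5)) = 12 + 20*(4*I*sqrt(5)) = 12 + 80*I*sqrt(5)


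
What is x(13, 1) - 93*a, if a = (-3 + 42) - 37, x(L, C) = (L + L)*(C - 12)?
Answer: -472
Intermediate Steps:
x(L, C) = 2*L*(-12 + C) (x(L, C) = (2*L)*(-12 + C) = 2*L*(-12 + C))
a = 2 (a = 39 - 37 = 2)
x(13, 1) - 93*a = 2*13*(-12 + 1) - 93*2 = 2*13*(-11) - 186 = -286 - 186 = -472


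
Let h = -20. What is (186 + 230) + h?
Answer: 396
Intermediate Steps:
(186 + 230) + h = (186 + 230) - 20 = 416 - 20 = 396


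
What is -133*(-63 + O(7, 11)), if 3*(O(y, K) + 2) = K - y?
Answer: 25403/3 ≈ 8467.7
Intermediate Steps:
O(y, K) = -2 - y/3 + K/3 (O(y, K) = -2 + (K - y)/3 = -2 + (-y/3 + K/3) = -2 - y/3 + K/3)
-133*(-63 + O(7, 11)) = -133*(-63 + (-2 - 1/3*7 + (1/3)*11)) = -133*(-63 + (-2 - 7/3 + 11/3)) = -133*(-63 - 2/3) = -133*(-191/3) = 25403/3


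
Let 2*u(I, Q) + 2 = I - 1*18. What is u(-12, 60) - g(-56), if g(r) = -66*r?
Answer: -3712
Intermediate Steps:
u(I, Q) = -10 + I/2 (u(I, Q) = -1 + (I - 1*18)/2 = -1 + (I - 18)/2 = -1 + (-18 + I)/2 = -1 + (-9 + I/2) = -10 + I/2)
u(-12, 60) - g(-56) = (-10 + (½)*(-12)) - (-66)*(-56) = (-10 - 6) - 1*3696 = -16 - 3696 = -3712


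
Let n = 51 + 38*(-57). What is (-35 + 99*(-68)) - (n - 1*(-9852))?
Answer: -14504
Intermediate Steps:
n = -2115 (n = 51 - 2166 = -2115)
(-35 + 99*(-68)) - (n - 1*(-9852)) = (-35 + 99*(-68)) - (-2115 - 1*(-9852)) = (-35 - 6732) - (-2115 + 9852) = -6767 - 1*7737 = -6767 - 7737 = -14504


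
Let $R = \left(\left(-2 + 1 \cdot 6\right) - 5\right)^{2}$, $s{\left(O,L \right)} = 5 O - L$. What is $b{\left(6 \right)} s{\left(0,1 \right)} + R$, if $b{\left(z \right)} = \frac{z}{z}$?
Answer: $0$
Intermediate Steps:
$s{\left(O,L \right)} = - L + 5 O$
$b{\left(z \right)} = 1$
$R = 1$ ($R = \left(\left(-2 + 6\right) - 5\right)^{2} = \left(4 - 5\right)^{2} = \left(-1\right)^{2} = 1$)
$b{\left(6 \right)} s{\left(0,1 \right)} + R = 1 \left(\left(-1\right) 1 + 5 \cdot 0\right) + 1 = 1 \left(-1 + 0\right) + 1 = 1 \left(-1\right) + 1 = -1 + 1 = 0$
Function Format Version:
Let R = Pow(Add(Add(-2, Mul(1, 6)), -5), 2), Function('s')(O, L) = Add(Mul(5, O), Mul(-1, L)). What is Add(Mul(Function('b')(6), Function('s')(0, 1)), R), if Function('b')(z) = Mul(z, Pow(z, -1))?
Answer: 0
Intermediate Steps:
Function('s')(O, L) = Add(Mul(-1, L), Mul(5, O))
Function('b')(z) = 1
R = 1 (R = Pow(Add(Add(-2, 6), -5), 2) = Pow(Add(4, -5), 2) = Pow(-1, 2) = 1)
Add(Mul(Function('b')(6), Function('s')(0, 1)), R) = Add(Mul(1, Add(Mul(-1, 1), Mul(5, 0))), 1) = Add(Mul(1, Add(-1, 0)), 1) = Add(Mul(1, -1), 1) = Add(-1, 1) = 0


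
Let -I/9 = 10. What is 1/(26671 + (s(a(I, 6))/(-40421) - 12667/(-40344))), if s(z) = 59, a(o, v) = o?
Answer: 1630744824/43494104833415 ≈ 3.7493e-5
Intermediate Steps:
I = -90 (I = -9*10 = -90)
1/(26671 + (s(a(I, 6))/(-40421) - 12667/(-40344))) = 1/(26671 + (59/(-40421) - 12667/(-40344))) = 1/(26671 + (59*(-1/40421) - 12667*(-1/40344))) = 1/(26671 + (-59/40421 + 12667/40344)) = 1/(26671 + 509632511/1630744824) = 1/(43494104833415/1630744824) = 1630744824/43494104833415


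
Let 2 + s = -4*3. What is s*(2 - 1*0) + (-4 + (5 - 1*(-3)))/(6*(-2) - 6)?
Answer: -254/9 ≈ -28.222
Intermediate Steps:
s = -14 (s = -2 - 4*3 = -2 - 12 = -14)
s*(2 - 1*0) + (-4 + (5 - 1*(-3)))/(6*(-2) - 6) = -14*(2 - 1*0) + (-4 + (5 - 1*(-3)))/(6*(-2) - 6) = -14*(2 + 0) + (-4 + (5 + 3))/(-12 - 6) = -14*2 + (-4 + 8)/(-18) = -28 + 4*(-1/18) = -28 - 2/9 = -254/9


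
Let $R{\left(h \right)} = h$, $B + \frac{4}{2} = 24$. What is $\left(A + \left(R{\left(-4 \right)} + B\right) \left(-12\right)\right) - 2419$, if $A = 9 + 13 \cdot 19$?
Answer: $-2379$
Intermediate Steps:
$B = 22$ ($B = -2 + 24 = 22$)
$A = 256$ ($A = 9 + 247 = 256$)
$\left(A + \left(R{\left(-4 \right)} + B\right) \left(-12\right)\right) - 2419 = \left(256 + \left(-4 + 22\right) \left(-12\right)\right) - 2419 = \left(256 + 18 \left(-12\right)\right) - 2419 = \left(256 - 216\right) - 2419 = 40 - 2419 = -2379$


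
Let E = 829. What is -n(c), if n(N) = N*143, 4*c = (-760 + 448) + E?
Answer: -73931/4 ≈ -18483.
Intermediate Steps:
c = 517/4 (c = ((-760 + 448) + 829)/4 = (-312 + 829)/4 = (¼)*517 = 517/4 ≈ 129.25)
n(N) = 143*N
-n(c) = -143*517/4 = -1*73931/4 = -73931/4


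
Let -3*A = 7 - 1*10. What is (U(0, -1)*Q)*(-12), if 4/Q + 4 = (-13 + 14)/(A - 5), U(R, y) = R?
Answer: 0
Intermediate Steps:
A = 1 (A = -(7 - 1*10)/3 = -(7 - 10)/3 = -⅓*(-3) = 1)
Q = -16/17 (Q = 4/(-4 + (-13 + 14)/(1 - 5)) = 4/(-4 + 1/(-4)) = 4/(-4 + 1*(-¼)) = 4/(-4 - ¼) = 4/(-17/4) = 4*(-4/17) = -16/17 ≈ -0.94118)
(U(0, -1)*Q)*(-12) = (0*(-16/17))*(-12) = 0*(-12) = 0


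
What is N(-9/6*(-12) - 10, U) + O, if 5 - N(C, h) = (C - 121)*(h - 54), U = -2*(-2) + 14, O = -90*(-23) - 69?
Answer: -2062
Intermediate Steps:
O = 2001 (O = 2070 - 69 = 2001)
U = 18 (U = 4 + 14 = 18)
N(C, h) = 5 - (-121 + C)*(-54 + h) (N(C, h) = 5 - (C - 121)*(h - 54) = 5 - (-121 + C)*(-54 + h))
N(-9/6*(-12) - 10, U) + O = (-6529 + 54*(-9/6*(-12) - 10) + 121*18 - 1*(-9/6*(-12) - 10)*18) + 2001 = (-6529 + 54*(-9*⅙*(-12) - 10) + 2178 - 1*(-9*⅙*(-12) - 10)*18) + 2001 = (-6529 + 54*(-3/2*(-12) - 10) + 2178 - 1*(-3/2*(-12) - 10)*18) + 2001 = (-6529 + 54*(18 - 10) + 2178 - 1*(18 - 10)*18) + 2001 = (-6529 + 54*8 + 2178 - 1*8*18) + 2001 = (-6529 + 432 + 2178 - 144) + 2001 = -4063 + 2001 = -2062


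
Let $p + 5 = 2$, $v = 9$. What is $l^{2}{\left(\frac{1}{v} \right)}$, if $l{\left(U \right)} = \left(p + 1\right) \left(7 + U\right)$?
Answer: $\frac{16384}{81} \approx 202.27$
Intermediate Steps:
$p = -3$ ($p = -5 + 2 = -3$)
$l{\left(U \right)} = -14 - 2 U$ ($l{\left(U \right)} = \left(-3 + 1\right) \left(7 + U\right) = - 2 \left(7 + U\right) = -14 - 2 U$)
$l^{2}{\left(\frac{1}{v} \right)} = \left(-14 - \frac{2}{9}\right)^{2} = \left(- \frac{128}{9}\right)^{2} = \frac{16384}{81}$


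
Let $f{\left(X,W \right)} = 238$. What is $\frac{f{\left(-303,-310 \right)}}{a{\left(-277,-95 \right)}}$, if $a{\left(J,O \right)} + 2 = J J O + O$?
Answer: $- \frac{17}{520668} \approx -3.265 \cdot 10^{-5}$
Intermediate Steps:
$a{\left(J,O \right)} = -2 + O + O J^{2}$ ($a{\left(J,O \right)} = -2 + \left(J J O + O\right) = -2 + \left(J^{2} O + O\right) = -2 + \left(O J^{2} + O\right) = -2 + \left(O + O J^{2}\right) = -2 + O + O J^{2}$)
$\frac{f{\left(-303,-310 \right)}}{a{\left(-277,-95 \right)}} = \frac{238}{-2 - 95 - 95 \left(-277\right)^{2}} = \frac{238}{-2 - 95 - 7289255} = \frac{238}{-7289352} = 238 \left(- \frac{1}{7289352}\right) = - \frac{17}{520668}$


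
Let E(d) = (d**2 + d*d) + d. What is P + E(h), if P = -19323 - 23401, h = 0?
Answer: -42724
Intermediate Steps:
P = -42724
E(d) = d + 2*d**2 (E(d) = (d**2 + d**2) + d = 2*d**2 + d = d + 2*d**2)
P + E(h) = -42724 + 0*(1 + 2*0) = -42724 + 0*(1 + 0) = -42724 + 0*1 = -42724 + 0 = -42724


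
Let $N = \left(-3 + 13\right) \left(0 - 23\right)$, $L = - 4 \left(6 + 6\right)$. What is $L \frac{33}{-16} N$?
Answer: $-22770$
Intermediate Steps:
$L = -48$ ($L = \left(-4\right) 12 = -48$)
$N = -230$ ($N = 10 \left(-23\right) = -230$)
$L \frac{33}{-16} N = - 48 \frac{33}{-16} \left(-230\right) = - 48 \cdot 33 \left(- \frac{1}{16}\right) \left(-230\right) = \left(-48\right) \left(- \frac{33}{16}\right) \left(-230\right) = 99 \left(-230\right) = -22770$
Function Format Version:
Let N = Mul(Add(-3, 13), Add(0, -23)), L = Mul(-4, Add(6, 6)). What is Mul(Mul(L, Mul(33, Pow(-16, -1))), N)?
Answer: -22770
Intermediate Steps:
L = -48 (L = Mul(-4, 12) = -48)
N = -230 (N = Mul(10, -23) = -230)
Mul(Mul(L, Mul(33, Pow(-16, -1))), N) = Mul(Mul(-48, Mul(33, Pow(-16, -1))), -230) = Mul(Mul(-48, Mul(33, Rational(-1, 16))), -230) = Mul(Mul(-48, Rational(-33, 16)), -230) = Mul(99, -230) = -22770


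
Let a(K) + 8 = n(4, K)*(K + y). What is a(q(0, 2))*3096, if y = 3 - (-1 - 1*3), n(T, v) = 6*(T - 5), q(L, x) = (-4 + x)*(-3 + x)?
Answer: -191952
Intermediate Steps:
n(T, v) = -30 + 6*T (n(T, v) = 6*(-5 + T) = -30 + 6*T)
y = 7 (y = 3 - (-1 - 3) = 3 - 1*(-4) = 3 + 4 = 7)
a(K) = -50 - 6*K (a(K) = -8 + (-30 + 6*4)*(K + 7) = -8 + (-30 + 24)*(7 + K) = -8 - 6*(7 + K) = -8 + (-42 - 6*K) = -50 - 6*K)
a(q(0, 2))*3096 = (-50 - 6*(12 + 2² - 7*2))*3096 = (-50 - 6*(12 + 4 - 14))*3096 = (-50 - 6*2)*3096 = (-50 - 12)*3096 = -62*3096 = -191952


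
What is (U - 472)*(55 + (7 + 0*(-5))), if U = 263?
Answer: -12958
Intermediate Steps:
(U - 472)*(55 + (7 + 0*(-5))) = (263 - 472)*(55 + (7 + 0*(-5))) = -209*(55 + (7 + 0)) = -209*(55 + 7) = -209*62 = -12958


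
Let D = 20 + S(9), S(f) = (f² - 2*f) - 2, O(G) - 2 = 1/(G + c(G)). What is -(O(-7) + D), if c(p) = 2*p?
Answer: -1742/21 ≈ -82.952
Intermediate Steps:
O(G) = 2 + 1/(3*G) (O(G) = 2 + 1/(G + 2*G) = 2 + 1/(3*G))
S(f) = -2 + f² - 2*f
D = 81 (D = 20 + (-2 + 9² - 2*9) = 20 + (-2 + 81 - 18) = 20 + 61 = 81)
-(O(-7) + D) = -((2 + (⅓)/(-7)) + 81) = -((2 + (⅓)*(-⅐)) + 81) = -((2 - 1/21) + 81) = -(41/21 + 81) = -1*1742/21 = -1742/21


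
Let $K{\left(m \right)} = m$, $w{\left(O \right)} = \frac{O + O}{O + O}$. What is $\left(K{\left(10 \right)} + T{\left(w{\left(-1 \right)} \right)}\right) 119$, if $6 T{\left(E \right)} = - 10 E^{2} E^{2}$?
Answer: $\frac{2975}{3} \approx 991.67$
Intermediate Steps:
$w{\left(O \right)} = 1$ ($w{\left(O \right)} = \frac{2 O}{2 O} = 2 O \frac{1}{2 O} = 1$)
$T{\left(E \right)} = - \frac{5 E^{4}}{3}$ ($T{\left(E \right)} = \frac{- 10 E^{2} E^{2}}{6} = \frac{\left(-10\right) E^{4}}{6} = - \frac{5 E^{4}}{3}$)
$\left(K{\left(10 \right)} + T{\left(w{\left(-1 \right)} \right)}\right) 119 = \left(10 - \frac{5 \cdot 1^{4}}{3}\right) 119 = \left(10 - \frac{5}{3}\right) 119 = \frac{25}{3} \cdot 119 = \frac{2975}{3}$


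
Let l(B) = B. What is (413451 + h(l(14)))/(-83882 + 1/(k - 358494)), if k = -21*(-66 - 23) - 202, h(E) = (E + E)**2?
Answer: -29562046469/5986272483 ≈ -4.9383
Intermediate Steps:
h(E) = 4*E**2 (h(E) = (2*E)**2 = 4*E**2)
k = 1667 (k = -21*(-89) - 202 = 1869 - 202 = 1667)
(413451 + h(l(14)))/(-83882 + 1/(k - 358494)) = (413451 + 4*14**2)/(-83882 + 1/(1667 - 358494)) = (413451 + 4*196)/(-83882 + 1/(-356827)) = (413451 + 784)/(-83882 - 1/356827) = 414235/(-29931362415/356827) = 414235*(-356827/29931362415) = -29562046469/5986272483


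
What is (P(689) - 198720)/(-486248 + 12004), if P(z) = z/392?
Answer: 77897551/185903648 ≈ 0.41902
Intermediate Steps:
P(z) = z/392 (P(z) = z*(1/392) = z/392)
(P(689) - 198720)/(-486248 + 12004) = ((1/392)*689 - 198720)/(-486248 + 12004) = (689/392 - 198720)/(-474244) = -77897551/392*(-1/474244) = 77897551/185903648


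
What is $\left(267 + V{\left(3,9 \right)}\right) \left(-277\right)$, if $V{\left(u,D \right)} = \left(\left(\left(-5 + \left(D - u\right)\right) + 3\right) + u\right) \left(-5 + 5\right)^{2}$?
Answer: $-73959$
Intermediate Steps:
$V{\left(u,D \right)} = 0$ ($V{\left(u,D \right)} = \left(\left(\left(-5 + D - u\right) + 3\right) + u\right) 0^{2} = \left(\left(-2 + D - u\right) + u\right) 0 = \left(-2 + D\right) 0 = 0$)
$\left(267 + V{\left(3,9 \right)}\right) \left(-277\right) = \left(267 + 0\right) \left(-277\right) = 267 \left(-277\right) = -73959$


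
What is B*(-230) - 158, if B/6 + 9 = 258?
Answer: -343778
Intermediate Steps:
B = 1494 (B = -54 + 6*258 = -54 + 1548 = 1494)
B*(-230) - 158 = 1494*(-230) - 158 = -343620 - 158 = -343778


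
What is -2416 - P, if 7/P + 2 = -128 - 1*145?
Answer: -664393/275 ≈ -2416.0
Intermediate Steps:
P = -7/275 (P = 7/(-2 + (-128 - 1*145)) = 7/(-2 + (-128 - 145)) = 7/(-2 - 273) = 7/(-275) = 7*(-1/275) = -7/275 ≈ -0.025455)
-2416 - P = -2416 - 1*(-7/275) = -2416 + 7/275 = -664393/275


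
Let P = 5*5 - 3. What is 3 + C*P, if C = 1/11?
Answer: 5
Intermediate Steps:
P = 22 (P = 25 - 3 = 22)
C = 1/11 ≈ 0.090909
3 + C*P = 3 + (1/11)*22 = 3 + 2 = 5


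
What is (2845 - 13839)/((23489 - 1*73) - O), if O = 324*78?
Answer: 5497/928 ≈ 5.9235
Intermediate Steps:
O = 25272
(2845 - 13839)/((23489 - 1*73) - O) = (2845 - 13839)/((23489 - 1*73) - 1*25272) = -10994/((23489 - 73) - 25272) = -10994/(23416 - 25272) = -10994/(-1856) = -10994*(-1/1856) = 5497/928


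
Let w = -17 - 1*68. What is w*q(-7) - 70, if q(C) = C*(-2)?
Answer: -1260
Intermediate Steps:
q(C) = -2*C
w = -85 (w = -17 - 68 = -85)
w*q(-7) - 70 = -(-170)*(-7) - 70 = -85*14 - 70 = -1190 - 70 = -1260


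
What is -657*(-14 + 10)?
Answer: 2628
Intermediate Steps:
-657*(-14 + 10) = -657*(-4) = -73*(-36) = 2628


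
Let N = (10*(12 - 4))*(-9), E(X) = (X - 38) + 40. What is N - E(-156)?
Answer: -566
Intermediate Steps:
E(X) = 2 + X (E(X) = (-38 + X) + 40 = 2 + X)
N = -720 (N = (10*8)*(-9) = 80*(-9) = -720)
N - E(-156) = -720 - (2 - 156) = -720 - 1*(-154) = -720 + 154 = -566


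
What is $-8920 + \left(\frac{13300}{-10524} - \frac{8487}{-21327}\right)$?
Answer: $- \frac{166853903006}{18703779} \approx -8920.9$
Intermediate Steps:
$-8920 + \left(\frac{13300}{-10524} - \frac{8487}{-21327}\right) = -8920 + \left(13300 \left(- \frac{1}{10524}\right) - - \frac{2829}{7109}\right) = -8920 + \left(- \frac{3325}{2631} + \frac{2829}{7109}\right) = -8920 - \frac{16194326}{18703779} = - \frac{166853903006}{18703779}$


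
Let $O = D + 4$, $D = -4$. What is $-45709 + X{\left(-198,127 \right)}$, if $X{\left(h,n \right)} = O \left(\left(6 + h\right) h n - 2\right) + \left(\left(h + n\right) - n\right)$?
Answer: $-45907$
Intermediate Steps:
$O = 0$ ($O = -4 + 4 = 0$)
$X{\left(h,n \right)} = h$ ($X{\left(h,n \right)} = 0 \left(\left(6 + h\right) h n - 2\right) + \left(\left(h + n\right) - n\right) = 0 \left(h \left(6 + h\right) n - 2\right) + h = 0 \left(h n \left(6 + h\right) - 2\right) + h = 0 \left(-2 + h n \left(6 + h\right)\right) + h = 0 + h = h$)
$-45709 + X{\left(-198,127 \right)} = -45709 - 198 = -45907$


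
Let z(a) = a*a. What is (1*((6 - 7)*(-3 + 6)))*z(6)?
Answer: -108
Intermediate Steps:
z(a) = a²
(1*((6 - 7)*(-3 + 6)))*z(6) = (1*((6 - 7)*(-3 + 6)))*6² = (1*(-1*3))*36 = (1*(-3))*36 = -3*36 = -108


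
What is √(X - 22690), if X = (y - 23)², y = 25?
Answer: I*√22686 ≈ 150.62*I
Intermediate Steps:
X = 4 (X = (25 - 23)² = 2² = 4)
√(X - 22690) = √(4 - 22690) = √(-22686) = I*√22686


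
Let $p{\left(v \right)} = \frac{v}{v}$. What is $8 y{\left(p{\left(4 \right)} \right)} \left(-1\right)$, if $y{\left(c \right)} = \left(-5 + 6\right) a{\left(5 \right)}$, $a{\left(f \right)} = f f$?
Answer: $-200$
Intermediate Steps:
$a{\left(f \right)} = f^{2}$
$p{\left(v \right)} = 1$
$y{\left(c \right)} = 25$ ($y{\left(c \right)} = \left(-5 + 6\right) 5^{2} = 1 \cdot 25 = 25$)
$8 y{\left(p{\left(4 \right)} \right)} \left(-1\right) = 8 \cdot 25 \left(-1\right) = 200 \left(-1\right) = -200$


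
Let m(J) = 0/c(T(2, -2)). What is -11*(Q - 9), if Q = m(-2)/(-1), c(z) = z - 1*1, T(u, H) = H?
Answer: 99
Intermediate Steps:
c(z) = -1 + z (c(z) = z - 1 = -1 + z)
m(J) = 0 (m(J) = 0/(-1 - 2) = 0/(-3) = 0*(-⅓) = 0)
Q = 0 (Q = 0/(-1) = -1*0 = 0)
-11*(Q - 9) = -11*(0 - 9) = -11*(-9) = 99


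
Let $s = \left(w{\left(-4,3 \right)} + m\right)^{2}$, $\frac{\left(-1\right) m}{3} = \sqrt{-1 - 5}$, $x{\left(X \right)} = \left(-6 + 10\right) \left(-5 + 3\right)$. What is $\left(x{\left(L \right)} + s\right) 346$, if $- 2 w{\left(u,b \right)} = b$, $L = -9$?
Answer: $- \frac{41347}{2} + 3114 i \sqrt{6} \approx -20674.0 + 7627.7 i$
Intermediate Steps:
$x{\left(X \right)} = -8$ ($x{\left(X \right)} = 4 \left(-2\right) = -8$)
$w{\left(u,b \right)} = - \frac{b}{2}$
$m = - 3 i \sqrt{6}$ ($m = - 3 \sqrt{-1 - 5} = - 3 \sqrt{-6} = - 3 i \sqrt{6} \approx - 7.3485 i$)
$s = \left(- \frac{3}{2} - 3 i \sqrt{6}\right)^{2}$ ($s = \left(\left(- \frac{1}{2}\right) 3 - 3 i \sqrt{6}\right)^{2} = \left(- \frac{3}{2} - 3 i \sqrt{6}\right)^{2} \approx -51.75 + 22.045 i$)
$\left(x{\left(L \right)} + s\right) 346 = \left(-8 - \left(\frac{207}{4} - 9 i \sqrt{6}\right)\right) 346 = \left(- \frac{239}{4} + 9 i \sqrt{6}\right) 346 = - \frac{41347}{2} + 3114 i \sqrt{6}$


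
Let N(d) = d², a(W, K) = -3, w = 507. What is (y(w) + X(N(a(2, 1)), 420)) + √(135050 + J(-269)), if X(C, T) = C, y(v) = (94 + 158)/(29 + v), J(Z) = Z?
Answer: 1269/134 + √134781 ≈ 376.60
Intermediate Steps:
y(v) = 252/(29 + v)
(y(w) + X(N(a(2, 1)), 420)) + √(135050 + J(-269)) = (252/(29 + 507) + (-3)²) + √(135050 - 269) = (252/536 + 9) + √134781 = (252*(1/536) + 9) + √134781 = (63/134 + 9) + √134781 = 1269/134 + √134781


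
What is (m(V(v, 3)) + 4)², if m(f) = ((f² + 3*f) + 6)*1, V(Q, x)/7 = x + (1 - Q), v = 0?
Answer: 770884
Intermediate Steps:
V(Q, x) = 7 - 7*Q + 7*x (V(Q, x) = 7*(x + (1 - Q)) = 7*(1 + x - Q) = 7 - 7*Q + 7*x)
m(f) = 6 + f² + 3*f (m(f) = (6 + f² + 3*f)*1 = 6 + f² + 3*f)
(m(V(v, 3)) + 4)² = ((6 + (7 - 7*0 + 7*3)² + 3*(7 - 7*0 + 7*3)) + 4)² = ((6 + (7 + 0 + 21)² + 3*(7 + 0 + 21)) + 4)² = ((6 + 28² + 3*28) + 4)² = ((6 + 784 + 84) + 4)² = (874 + 4)² = 878² = 770884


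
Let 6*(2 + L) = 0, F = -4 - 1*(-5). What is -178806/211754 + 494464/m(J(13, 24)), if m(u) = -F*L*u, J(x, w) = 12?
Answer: 6543777407/317631 ≈ 20602.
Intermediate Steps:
F = 1 (F = -4 + 5 = 1)
L = -2 (L = -2 + (⅙)*0 = -2 + 0 = -2)
m(u) = 2*u (m(u) = -1*(-2)*u = -(-2)*u = 2*u)
-178806/211754 + 494464/m(J(13, 24)) = -178806/211754 + 494464/((2*12)) = -178806*1/211754 + 494464/24 = -89403/105877 + 494464*(1/24) = -89403/105877 + 61808/3 = 6543777407/317631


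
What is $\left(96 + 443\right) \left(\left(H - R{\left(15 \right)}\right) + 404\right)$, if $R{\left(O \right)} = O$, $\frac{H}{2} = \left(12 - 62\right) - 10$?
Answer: $144991$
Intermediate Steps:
$H = -120$ ($H = 2 \left(\left(12 - 62\right) - 10\right) = 2 \left(-50 - 10\right) = 2 \left(-60\right) = -120$)
$\left(96 + 443\right) \left(\left(H - R{\left(15 \right)}\right) + 404\right) = \left(96 + 443\right) \left(\left(-120 - 15\right) + 404\right) = 539 \left(\left(-120 - 15\right) + 404\right) = 539 \left(-135 + 404\right) = 539 \cdot 269 = 144991$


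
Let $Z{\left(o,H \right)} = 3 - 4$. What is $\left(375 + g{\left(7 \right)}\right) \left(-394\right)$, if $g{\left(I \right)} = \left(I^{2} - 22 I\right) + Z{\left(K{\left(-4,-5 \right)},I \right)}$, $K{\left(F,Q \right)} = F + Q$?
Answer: $-105986$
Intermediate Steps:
$Z{\left(o,H \right)} = -1$ ($Z{\left(o,H \right)} = 3 - 4 = -1$)
$g{\left(I \right)} = -1 + I^{2} - 22 I$ ($g{\left(I \right)} = \left(I^{2} - 22 I\right) - 1 = -1 + I^{2} - 22 I$)
$\left(375 + g{\left(7 \right)}\right) \left(-394\right) = \left(375 - \left(155 - 49\right)\right) \left(-394\right) = \left(375 - 106\right) \left(-394\right) = 269 \left(-394\right) = -105986$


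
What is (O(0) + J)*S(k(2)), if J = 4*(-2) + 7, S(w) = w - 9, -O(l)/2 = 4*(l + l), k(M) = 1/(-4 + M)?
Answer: 19/2 ≈ 9.5000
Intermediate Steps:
O(l) = -16*l (O(l) = -8*(l + l) = -8*2*l = -16*l)
S(w) = -9 + w
J = -1 (J = -8 + 7 = -1)
(O(0) + J)*S(k(2)) = (-16*0 - 1)*(-9 + 1/(-4 + 2)) = (0 - 1)*(-9 + 1/(-2)) = -(-9 - ½) = -1*(-19/2) = 19/2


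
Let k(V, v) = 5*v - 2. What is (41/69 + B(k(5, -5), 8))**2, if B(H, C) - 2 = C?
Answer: 534361/4761 ≈ 112.24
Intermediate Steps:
k(V, v) = -2 + 5*v
B(H, C) = 2 + C
(41/69 + B(k(5, -5), 8))**2 = (41/69 + (2 + 8))**2 = (41*(1/69) + 10)**2 = (41/69 + 10)**2 = (731/69)**2 = 534361/4761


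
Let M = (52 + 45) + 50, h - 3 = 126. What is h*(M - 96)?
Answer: 6579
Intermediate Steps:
h = 129 (h = 3 + 126 = 129)
M = 147 (M = 97 + 50 = 147)
h*(M - 96) = 129*(147 - 96) = 129*51 = 6579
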